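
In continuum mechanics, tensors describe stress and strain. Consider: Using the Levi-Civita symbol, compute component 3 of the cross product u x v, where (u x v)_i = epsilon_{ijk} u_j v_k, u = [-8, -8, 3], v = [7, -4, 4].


(u x v)_3 = sum_{j,k} epsilon_{3jk} u_j v_k. Only permutations of (1,2,3) contribute; the two non-zero terms are:
eps_{312} u_1 v_2 = 1 * -8 * -4 = 32
eps_{321} u_2 v_1 = -1 * -8 * 7 = 56
(u x v)_3 = 88

88


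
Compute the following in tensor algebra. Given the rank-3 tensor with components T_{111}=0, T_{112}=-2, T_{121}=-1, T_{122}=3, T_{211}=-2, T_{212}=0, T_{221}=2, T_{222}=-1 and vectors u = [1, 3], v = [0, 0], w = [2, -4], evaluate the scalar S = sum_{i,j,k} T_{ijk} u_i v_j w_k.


S = sum over i,j,k of T_{ijk} u_i v_j w_k. Expanding all 8 terms:
T_{111}*u_1*v_1*w_1 = 0*1*0*2 = 0  (running total: 0)
T_{112}*u_1*v_1*w_2 = -2*1*0*-4 = 0  (running total: 0)
T_{121}*u_1*v_2*w_1 = -1*1*0*2 = 0  (running total: 0)
T_{122}*u_1*v_2*w_2 = 3*1*0*-4 = 0  (running total: 0)
T_{211}*u_2*v_1*w_1 = -2*3*0*2 = 0  (running total: 0)
T_{212}*u_2*v_1*w_2 = 0*3*0*-4 = 0  (running total: 0)
T_{221}*u_2*v_2*w_1 = 2*3*0*2 = 0  (running total: 0)
T_{222}*u_2*v_2*w_2 = -1*3*0*-4 = 0  (running total: 0)
S = 0

0


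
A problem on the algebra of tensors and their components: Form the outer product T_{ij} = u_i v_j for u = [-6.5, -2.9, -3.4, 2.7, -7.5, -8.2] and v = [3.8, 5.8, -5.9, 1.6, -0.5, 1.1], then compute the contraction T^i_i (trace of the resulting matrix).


The outer product gives T_{ij} = u_i v_j.
The trace (contraction) is Tr(T) = sum_i T_{ii} = sum_i u_i v_i.
Diagonal entries:
T_{11} = u_1 * v_1 = -6.5 * 3.8 = -24.7
T_{22} = u_2 * v_2 = -2.9 * 5.8 = -16.82
T_{33} = u_3 * v_3 = -3.4 * -5.9 = 20.06
T_{44} = u_4 * v_4 = 2.7 * 1.6 = 4.32
T_{55} = u_5 * v_5 = -7.5 * -0.5 = 3.75
T_{66} = u_6 * v_6 = -8.2 * 1.1 = -9.02
Tr(T) = -24.7 + -16.82 + 20.06 + 4.32 + 3.75 + -9.02 = -22.41

-22.41


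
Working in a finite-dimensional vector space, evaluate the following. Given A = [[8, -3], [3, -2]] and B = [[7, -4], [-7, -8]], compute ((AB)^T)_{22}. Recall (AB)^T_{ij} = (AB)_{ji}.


(AB)^T_{ij} = (AB)_{ji} = sum_k A_{jk} B_{ki}.
For i=2, j=2 we need (AB)_{22}:
A_{21} * B_{12} = 3 * -4 = -12
A_{22} * B_{22} = -2 * -8 = 16
Sum = -12 + 16 = 4

4


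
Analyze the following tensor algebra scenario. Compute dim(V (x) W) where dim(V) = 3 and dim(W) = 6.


The dimension of a tensor product is the product of dimensions.
dim(V) = 3, dim(W) = 6
dim(V (x) W) = 3 * 6 = 18

18


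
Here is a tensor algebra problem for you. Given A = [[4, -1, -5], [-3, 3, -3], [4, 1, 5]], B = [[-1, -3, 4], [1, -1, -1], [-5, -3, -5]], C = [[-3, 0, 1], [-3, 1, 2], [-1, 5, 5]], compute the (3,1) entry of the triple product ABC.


(ABC)_{31} = sum_m (AB)_{3m} C_{m1}. First compute row 3 of AB.
(AB)_{31} = 4*-1 + 1*1 + 5*-5 = -28
(AB)_{32} = 4*-3 + 1*-1 + 5*-3 = -28
(AB)_{33} = 4*4 + 1*-1 + 5*-5 = -10
Now contract with column 1 of C:
(AB)_{31} * C_{11} = -28 * -3 = 84
(AB)_{32} * C_{21} = -28 * -3 = 84
(AB)_{33} * C_{31} = -10 * -1 = 10
(ABC)_{31} = 84 + 84 + 10 = 178

178


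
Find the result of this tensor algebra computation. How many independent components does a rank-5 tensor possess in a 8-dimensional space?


The number of components of a rank-r tensor in d dimensions is d^r.
Here d = 8 and r = 5.
8^5 = 32768

32768


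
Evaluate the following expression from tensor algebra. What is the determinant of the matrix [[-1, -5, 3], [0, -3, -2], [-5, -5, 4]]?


Expanding along the first row, det(A) = a11*M_11 - a12*M_12 + a13*M_13, where M_1j is the (1,j) minor.
Minor M_11 = -3*4 - -2*-5 = -22
Minor M_12 = 0*4 - -2*-5 = -10
Minor M_13 = 0*-5 - -3*-5 = -15
det = -1*(-22) - -5*(-10) + 3*(-15)
    = 22 - 50 + -45
    = -73

-73


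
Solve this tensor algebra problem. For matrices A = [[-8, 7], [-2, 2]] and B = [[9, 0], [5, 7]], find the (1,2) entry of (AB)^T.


(AB)^T_{ij} = (AB)_{ji} = sum_k A_{jk} B_{ki}.
For i=1, j=2 we need (AB)_{21}:
A_{21} * B_{11} = -2 * 9 = -18
A_{22} * B_{21} = 2 * 5 = 10
Sum = -18 + 10 = -8

-8


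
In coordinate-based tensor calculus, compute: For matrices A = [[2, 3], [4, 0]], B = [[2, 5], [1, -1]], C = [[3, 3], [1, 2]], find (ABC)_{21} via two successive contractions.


(ABC)_{21} = sum_m (AB)_{2m} C_{m1}. First compute row 2 of AB.
(AB)_{21} = 4*2 + 0*1 = 8
(AB)_{22} = 4*5 + 0*-1 = 20
Now contract with column 1 of C:
(AB)_{21} * C_{11} = 8 * 3 = 24
(AB)_{22} * C_{21} = 20 * 1 = 20
(ABC)_{21} = 24 + 20 = 44

44


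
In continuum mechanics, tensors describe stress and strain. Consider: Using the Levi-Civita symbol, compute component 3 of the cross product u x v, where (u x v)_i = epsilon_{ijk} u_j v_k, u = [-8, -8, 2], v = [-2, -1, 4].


(u x v)_3 = sum_{j,k} epsilon_{3jk} u_j v_k. Only permutations of (1,2,3) contribute; the two non-zero terms are:
eps_{312} u_1 v_2 = 1 * -8 * -1 = 8
eps_{321} u_2 v_1 = -1 * -8 * -2 = -16
(u x v)_3 = -8

-8


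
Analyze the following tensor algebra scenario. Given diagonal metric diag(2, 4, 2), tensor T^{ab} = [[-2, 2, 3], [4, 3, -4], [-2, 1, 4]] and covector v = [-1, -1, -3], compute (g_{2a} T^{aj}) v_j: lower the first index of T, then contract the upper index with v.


Step 1: lower the first index. For a diagonal metric, g_{ia} T^{aj} = g_{ii} T^{ij} (no sum on i).
g_{22} = 4
S_2{}^1 = 4 * T^{21} = 4 * 4 = 16
S_2{}^2 = 4 * T^{22} = 4 * 3 = 12
S_2{}^3 = 4 * T^{23} = 4 * -4 = -16
Step 2: contract S_2{}^j with v_j.
S_2{}^1 * v_1 = 16 * -1 = -16
S_2{}^2 * v_2 = 12 * -1 = -12
S_2{}^3 * v_3 = -16 * -3 = 48
Result = -16 + -12 + 48 = 20

20


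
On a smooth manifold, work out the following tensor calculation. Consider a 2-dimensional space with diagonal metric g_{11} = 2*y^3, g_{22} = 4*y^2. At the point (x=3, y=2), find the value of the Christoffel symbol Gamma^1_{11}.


For a diagonal metric, Gamma^k_{ij} = (1/2) g^{kk} (dg_{ik}/dx_j + dg_{jk}/dx_i - dg_{ij}/dx_k).
The metric is diagonal, so g_{ab} = 0 for a != b.
At the given point: g_{11} = 16, g_{22} = 16
g^{11} = 1/16
dg_{11}/dx_1 = dg_{11}/dx_1 = 0
dg_{11}/dx_1 = dg_{11}/dx_1 = 0
dg_{11}/dx_1 = dg_{11}/dx_1 = 0
Numerator = 0 + 0 - 0 = 0
Gamma^1_{11} = 0 / (2 * 16) = 0

0


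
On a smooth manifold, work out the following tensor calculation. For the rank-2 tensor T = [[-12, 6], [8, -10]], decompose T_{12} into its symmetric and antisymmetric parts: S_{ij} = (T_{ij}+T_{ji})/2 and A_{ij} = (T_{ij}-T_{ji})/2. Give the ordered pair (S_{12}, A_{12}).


T_{12} = 6
T_{21} = 8
S_{12} = (6 + 8)/2 = 14/2 = 7
A_{12} = (6 - 8)/2 = -2/2 = -1
Check: S + A = 7 + -1 = 6 = T_{12}.

(7, -1)


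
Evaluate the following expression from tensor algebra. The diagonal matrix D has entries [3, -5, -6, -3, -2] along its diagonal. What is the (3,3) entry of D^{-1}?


For a diagonal matrix, the inverse has entries (D^{-1})_{ii} = 1/d_{ii}.
The diagonal entries are: d_{11} = 3, d_{22} = -5, d_{33} = -6, d_{44} = -3, d_{55} = -2
We need (D^{-1})_{33} = 1/d_{33} = 1/-6 = -1/6

-1/6


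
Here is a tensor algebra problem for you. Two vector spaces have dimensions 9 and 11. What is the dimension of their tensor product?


The dimension of a tensor product is the product of dimensions.
dim(V) = 9, dim(W) = 11
dim(V (x) W) = 9 * 11 = 99

99


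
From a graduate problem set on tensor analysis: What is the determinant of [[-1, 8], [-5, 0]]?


For a 2x2 matrix [[a, b], [c, d]], det = a*d - b*c.
a = -1, b = 8, c = -5, d = 0
a*d = -1 * 0 = 0
b*c = 8 * -5 = -40
det = 0 - -40 = 40

40


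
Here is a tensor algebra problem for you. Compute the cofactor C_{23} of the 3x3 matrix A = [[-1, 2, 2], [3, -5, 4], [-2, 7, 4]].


To find cofactor C_{23}, delete row 2 and column 3.
The resulting 2x2 submatrix is: [[-1, 2], [-2, 7]]
Minor M_{23} = -1*7 - 2*-2
  = -7 - -4 = -3
Sign = (-1)^(2+3) = (-1)^5 = -1
Cofactor C_{23} = -1 * -3 = 3

3


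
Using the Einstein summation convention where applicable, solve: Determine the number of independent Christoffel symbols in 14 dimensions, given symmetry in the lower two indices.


Christoffel symbols Gamma^k_{ij} are symmetric in i,j, so there are d * d(d+1)/2 independent symbols.
d = 14
d(d+1)/2 = 14 * 15 / 2 = 105
Total = 14 * 105 = 1470

1470


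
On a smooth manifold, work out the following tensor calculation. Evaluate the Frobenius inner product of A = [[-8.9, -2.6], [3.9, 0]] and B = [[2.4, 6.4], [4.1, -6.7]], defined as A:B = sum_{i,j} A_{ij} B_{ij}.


A:B = sum over all i,j of A_{ij} * B_{ij}.
Row 1: -8.9*2.4=-21.36, -2.6*6.4=-16.64 => row sum = -38
Row 2: 3.9*4.1=15.99, 0*-6.7=0 => row sum = 15.99
Total = -38 + 15.99 = -22.01

-22.01


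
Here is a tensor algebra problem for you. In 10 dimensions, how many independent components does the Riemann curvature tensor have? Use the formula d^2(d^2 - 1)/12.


The Riemann tensor in d dimensions has d^2(d^2 - 1)/12 independent components.
d = 10, so d^2 = 100
d^2 - 1 = 99
d^2(d^2 - 1) = 100 * 99 = 9900
Divide by 12: 9900 / 12 = 825

825


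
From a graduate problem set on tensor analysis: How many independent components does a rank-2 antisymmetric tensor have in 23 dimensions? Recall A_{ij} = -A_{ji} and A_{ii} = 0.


An antisymmetric rank-2 tensor satisfies A_{ij} = -A_{ji}, so diagonal entries are zero.
The independent components are the upper-triangular entries: C(n, 2) = n(n-1)/2.
n = 23
C(23, 2) = 23 * 22 / 2 = 506 / 2 = 253

253


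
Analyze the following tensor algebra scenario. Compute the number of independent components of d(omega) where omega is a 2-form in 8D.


The exterior derivative of a p-form is a (p+1)-form.
Its number of independent components is C(n, p+1).
n = 8, p+1 = 3
C(8, 3) = 56

56


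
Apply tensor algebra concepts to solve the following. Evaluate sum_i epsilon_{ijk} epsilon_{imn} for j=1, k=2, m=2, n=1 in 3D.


Using the identity: epsilon_{ijk} epsilon_{imn} = delta_{jm} delta_{kn} - delta_{jn} delta_{km}.
delta_{12} = 0
delta_{21} = 0
delta_{11} = 1
delta_{22} = 1
Result = 0 * 0 - 1 * 1 = 0 - 1 = -1

-1


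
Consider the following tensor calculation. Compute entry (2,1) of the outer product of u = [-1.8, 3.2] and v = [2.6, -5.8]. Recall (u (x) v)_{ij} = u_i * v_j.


The outer product entry T_{ij} = u_i * v_j.
We need i=2, j=1.
u_2 = 3.2, v_1 = 2.6
T_{2,1} = 3.2 * 2.6 = 8.32

8.32


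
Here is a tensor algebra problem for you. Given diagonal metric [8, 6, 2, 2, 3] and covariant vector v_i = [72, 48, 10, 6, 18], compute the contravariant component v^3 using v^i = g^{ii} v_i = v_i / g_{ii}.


To raise an index with a diagonal metric: v^i = v_i / g_{ii}.
For index 3: v_3 = 10, g_{33} = 2
v^3 = 10 / 2 = 5

5


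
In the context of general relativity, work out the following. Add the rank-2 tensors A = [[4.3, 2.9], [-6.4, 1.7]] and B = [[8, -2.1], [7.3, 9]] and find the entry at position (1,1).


Tensor addition is component-wise: (A + B)_{ij} = A_{ij} + B_{ij}.
A_{11} = 4.3
B_{11} = 8
(A + B)_{11} = 4.3 + 8 = 12.3

12.3


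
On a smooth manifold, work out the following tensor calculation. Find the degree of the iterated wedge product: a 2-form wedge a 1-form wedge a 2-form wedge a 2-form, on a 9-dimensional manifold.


The degree of a wedge product is the sum of the degrees of the individual forms.
Degrees: 2, 1, 2, 2
Total degree = 2 + 1 + 2 + 2 = 7

7


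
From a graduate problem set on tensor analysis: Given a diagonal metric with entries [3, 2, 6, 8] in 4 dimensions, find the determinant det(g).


For a diagonal metric, the determinant is the product of diagonal entries.
Diagonal entries: 3, 2, 6, 8
det(g) = 3 * 2 * 6 * 8 = 288

288


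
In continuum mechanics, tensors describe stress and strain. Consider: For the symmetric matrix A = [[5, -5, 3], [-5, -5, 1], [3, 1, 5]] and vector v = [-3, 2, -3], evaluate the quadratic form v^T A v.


First compute Av:
(Av)_1 = 5*-3 + -5*2 + 3*-3 = -34
(Av)_2 = -5*-3 + -5*2 + 1*-3 = 2
(Av)_3 = 3*-3 + 1*2 + 5*-3 = -22
Av = [-34, 2, -22]
Then v^T (Av) = -3*-34 + 2*2 + -3*-22
= 102 + 4 + 66 = 172

172


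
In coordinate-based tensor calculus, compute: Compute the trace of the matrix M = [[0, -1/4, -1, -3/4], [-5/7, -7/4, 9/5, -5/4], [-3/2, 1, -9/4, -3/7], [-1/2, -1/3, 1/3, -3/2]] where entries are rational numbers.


The trace is the sum of diagonal entries.
Diagonal: M[1,1] = 0, M[2,2] = -7/4, M[3,3] = -9/4, M[4,4] = -3/2
Tr(M) = 0 + -7/4 + -9/4 + -3/2
Computing step by step:
After adding M[1,1]: 0
After adding M[2,2]: -7/4
After adding M[3,3]: -4
After adding M[4,4]: -11/2
Tr(M) = -11/2

-11/2


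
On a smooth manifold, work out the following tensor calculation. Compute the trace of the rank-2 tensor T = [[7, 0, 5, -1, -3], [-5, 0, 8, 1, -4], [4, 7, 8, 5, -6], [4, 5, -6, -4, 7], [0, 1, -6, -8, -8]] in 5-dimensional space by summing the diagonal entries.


The contraction (trace) of a rank-2 tensor is the sum of its diagonal elements.
Diagonal entries: A[1,1] = 7, A[2,2] = 0, A[3,3] = 8, A[4,4] = -4, A[5,5] = -8
Tr(A) = 7 + 0 + 8 + -4 + -8 = 3

3


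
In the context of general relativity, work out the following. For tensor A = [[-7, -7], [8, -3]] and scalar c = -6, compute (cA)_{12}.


Scalar multiplication: (cA)_{ij} = c * A_{ij}.
c = -6
A_{12} = -7
(cA)_{12} = -6 * -7 = 42

42


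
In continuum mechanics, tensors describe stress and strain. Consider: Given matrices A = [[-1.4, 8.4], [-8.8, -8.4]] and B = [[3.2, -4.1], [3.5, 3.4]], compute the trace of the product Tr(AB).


Tr(AB) = sum_i (AB)_{ii} where (AB)_{ii} = sum_k A_{ik} B_{ki}.
(AB)_{11} = -1.4*3.2 + 8.4*3.5 = 24.92
(AB)_{22} = -8.8*-4.1 + -8.4*3.4 = 7.52
Tr(AB) = 24.92 + 7.52 = 32.44

32.44


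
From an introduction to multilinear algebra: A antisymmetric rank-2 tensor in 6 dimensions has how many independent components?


A antisymmetric rank-2 tensor in d dimensions has d(d-1)/2 independent components.
d = 6
d(d-1)/2 = 6 * 5 / 2 = 30 / 2 = 15

15


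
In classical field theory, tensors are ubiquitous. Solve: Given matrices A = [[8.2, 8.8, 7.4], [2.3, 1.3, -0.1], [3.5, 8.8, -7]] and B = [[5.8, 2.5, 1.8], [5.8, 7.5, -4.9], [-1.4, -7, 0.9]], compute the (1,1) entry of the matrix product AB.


(AB)_{ij} = sum_k A_{ik} B_{kj}.
For i=1, j=1:
A_{11} * B_{11} = 8.2 * 5.8 = 47.56
A_{12} * B_{21} = 8.8 * 5.8 = 51.04
A_{13} * B_{31} = 7.4 * -1.4 = -10.36
Sum = 47.56 + 51.04 + -10.36 = 88.24

88.24


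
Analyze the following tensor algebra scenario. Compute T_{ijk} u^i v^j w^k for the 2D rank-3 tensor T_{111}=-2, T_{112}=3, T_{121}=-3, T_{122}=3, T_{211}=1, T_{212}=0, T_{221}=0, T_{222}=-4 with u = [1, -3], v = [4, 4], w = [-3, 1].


S = sum over i,j,k of T_{ijk} u_i v_j w_k. Expanding all 8 terms:
T_{111}*u_1*v_1*w_1 = -2*1*4*-3 = 24  (running total: 24)
T_{112}*u_1*v_1*w_2 = 3*1*4*1 = 12  (running total: 36)
T_{121}*u_1*v_2*w_1 = -3*1*4*-3 = 36  (running total: 72)
T_{122}*u_1*v_2*w_2 = 3*1*4*1 = 12  (running total: 84)
T_{211}*u_2*v_1*w_1 = 1*-3*4*-3 = 36  (running total: 120)
T_{212}*u_2*v_1*w_2 = 0*-3*4*1 = 0  (running total: 120)
T_{221}*u_2*v_2*w_1 = 0*-3*4*-3 = 0  (running total: 120)
T_{222}*u_2*v_2*w_2 = -4*-3*4*1 = 48  (running total: 168)
S = 168

168


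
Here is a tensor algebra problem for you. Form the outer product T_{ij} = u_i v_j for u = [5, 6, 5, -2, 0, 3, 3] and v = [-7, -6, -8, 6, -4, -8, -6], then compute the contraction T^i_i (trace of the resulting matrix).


The outer product gives T_{ij} = u_i v_j.
The trace (contraction) is Tr(T) = sum_i T_{ii} = sum_i u_i v_i.
Diagonal entries:
T_{11} = u_1 * v_1 = 5 * -7 = -35
T_{22} = u_2 * v_2 = 6 * -6 = -36
T_{33} = u_3 * v_3 = 5 * -8 = -40
T_{44} = u_4 * v_4 = -2 * 6 = -12
T_{55} = u_5 * v_5 = 0 * -4 = 0
T_{66} = u_6 * v_6 = 3 * -8 = -24
T_{77} = u_7 * v_7 = 3 * -6 = -18
Tr(T) = -35 + -36 + -40 + -12 + 0 + -24 + -18 = -165

-165


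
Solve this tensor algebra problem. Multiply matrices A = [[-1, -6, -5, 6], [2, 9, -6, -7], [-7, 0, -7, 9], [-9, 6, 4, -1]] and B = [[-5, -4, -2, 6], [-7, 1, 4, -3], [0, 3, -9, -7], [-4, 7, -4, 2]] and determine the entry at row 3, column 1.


(AB)_{ij} = sum_k A_{ik} B_{kj}.
For i=3, j=1:
A_{31} * B_{11} = -7 * -5 = 35
A_{32} * B_{21} = 0 * -7 = 0
A_{33} * B_{31} = -7 * 0 = 0
A_{34} * B_{41} = 9 * -4 = -36
Sum = 35 + 0 + 0 + -36 = -1

-1


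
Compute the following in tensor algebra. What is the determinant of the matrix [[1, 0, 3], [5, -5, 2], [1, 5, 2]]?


Expanding along the first row, det(A) = a11*M_11 - a12*M_12 + a13*M_13, where M_1j is the (1,j) minor.
Minor M_11 = -5*2 - 2*5 = -20
Minor M_12 = 5*2 - 2*1 = 8
Minor M_13 = 5*5 - -5*1 = 30
det = 1*(-20) - 0*(8) + 3*(30)
    = -20 - 0 + 90
    = 70

70


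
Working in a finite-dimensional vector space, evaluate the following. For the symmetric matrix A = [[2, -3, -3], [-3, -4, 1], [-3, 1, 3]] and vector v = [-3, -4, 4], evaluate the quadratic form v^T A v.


First compute Av:
(Av)_1 = 2*-3 + -3*-4 + -3*4 = -6
(Av)_2 = -3*-3 + -4*-4 + 1*4 = 29
(Av)_3 = -3*-3 + 1*-4 + 3*4 = 17
Av = [-6, 29, 17]
Then v^T (Av) = -3*-6 + -4*29 + 4*17
= 18 + -116 + 68 = -30

-30


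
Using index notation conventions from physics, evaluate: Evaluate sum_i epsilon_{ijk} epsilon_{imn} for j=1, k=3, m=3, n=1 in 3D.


Using the identity: epsilon_{ijk} epsilon_{imn} = delta_{jm} delta_{kn} - delta_{jn} delta_{km}.
delta_{13} = 0
delta_{31} = 0
delta_{11} = 1
delta_{33} = 1
Result = 0 * 0 - 1 * 1 = 0 - 1 = -1

-1


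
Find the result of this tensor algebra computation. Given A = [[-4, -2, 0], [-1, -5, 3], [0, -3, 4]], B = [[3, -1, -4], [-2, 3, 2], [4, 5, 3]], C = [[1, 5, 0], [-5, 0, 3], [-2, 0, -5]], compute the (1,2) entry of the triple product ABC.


(ABC)_{12} = sum_m (AB)_{1m} C_{m2}. First compute row 1 of AB.
(AB)_{11} = -4*3 + -2*-2 + 0*4 = -8
(AB)_{12} = -4*-1 + -2*3 + 0*5 = -2
(AB)_{13} = -4*-4 + -2*2 + 0*3 = 12
Now contract with column 2 of C:
(AB)_{11} * C_{12} = -8 * 5 = -40
(AB)_{12} * C_{22} = -2 * 0 = 0
(AB)_{13} * C_{32} = 12 * 0 = 0
(ABC)_{12} = -40 + 0 + 0 = -40

-40


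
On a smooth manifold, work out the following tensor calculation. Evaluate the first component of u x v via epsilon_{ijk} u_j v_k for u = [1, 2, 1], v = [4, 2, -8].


(u x v)_1 = sum_{j,k} epsilon_{1jk} u_j v_k. Only permutations of (1,2,3) contribute; the two non-zero terms are:
eps_{123} u_2 v_3 = 1 * 2 * -8 = -16
eps_{132} u_3 v_2 = -1 * 1 * 2 = -2
(u x v)_1 = -18

-18


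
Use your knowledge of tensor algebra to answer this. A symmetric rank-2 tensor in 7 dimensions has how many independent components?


A symmetric rank-2 tensor in d dimensions has d(d+1)/2 independent components.
d = 7
d(d+1)/2 = 7 * 8 / 2 = 56 / 2 = 28

28


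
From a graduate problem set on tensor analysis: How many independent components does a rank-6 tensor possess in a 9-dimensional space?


The number of components of a rank-r tensor in d dimensions is d^r.
Here d = 9 and r = 6.
9^6 = 531441

531441


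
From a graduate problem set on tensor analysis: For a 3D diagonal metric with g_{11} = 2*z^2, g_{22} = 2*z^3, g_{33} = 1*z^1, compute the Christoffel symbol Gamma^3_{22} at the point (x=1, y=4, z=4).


For a diagonal metric, Gamma^k_{ij} = (1/2) g^{kk} (dg_{ik}/dx_j + dg_{jk}/dx_i - dg_{ij}/dx_k).
The metric is diagonal, so g_{ab} = 0 for a != b.
At the given point: g_{11} = 32, g_{22} = 128, g_{33} = 4
g^{33} = 1/4
dg_{23}/dx_2 = 0 (off-diagonal)
dg_{23}/dx_2 = 0 (off-diagonal)
dg_{22}/dx_3 = dg_{22}/dx_3 = 96
Numerator = 0 + 0 - 96 = -96
Gamma^3_{22} = -96 / (2 * 4) = -12

-12


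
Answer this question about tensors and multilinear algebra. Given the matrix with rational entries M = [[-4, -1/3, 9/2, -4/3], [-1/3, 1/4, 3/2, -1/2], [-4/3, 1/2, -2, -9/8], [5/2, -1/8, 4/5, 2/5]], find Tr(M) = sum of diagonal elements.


The trace is the sum of diagonal entries.
Diagonal: M[1,1] = -4, M[2,2] = 1/4, M[3,3] = -2, M[4,4] = 2/5
Tr(M) = -4 + 1/4 + -2 + 2/5
Computing step by step:
After adding M[1,1]: -4
After adding M[2,2]: -15/4
After adding M[3,3]: -23/4
After adding M[4,4]: -107/20
Tr(M) = -107/20

-107/20


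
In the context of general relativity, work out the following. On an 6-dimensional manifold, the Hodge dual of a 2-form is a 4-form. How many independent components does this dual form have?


The Hodge dual of a p-form on an n-dimensional manifold is an (n-p)-form.
n = 6, p = 2, so dual degree = 6 - 2 = 4
The number of components is C(n, n-p) = C(6, 4) = 15

15


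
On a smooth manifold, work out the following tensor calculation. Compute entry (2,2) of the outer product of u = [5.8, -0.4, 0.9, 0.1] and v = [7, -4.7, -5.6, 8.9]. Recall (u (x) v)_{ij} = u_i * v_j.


The outer product entry T_{ij} = u_i * v_j.
We need i=2, j=2.
u_2 = -0.4, v_2 = -4.7
T_{2,2} = -0.4 * -4.7 = 1.88

1.88


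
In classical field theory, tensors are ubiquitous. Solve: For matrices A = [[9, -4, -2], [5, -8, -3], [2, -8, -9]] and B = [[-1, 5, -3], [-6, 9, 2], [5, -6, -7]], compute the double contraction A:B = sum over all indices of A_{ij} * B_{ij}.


A:B = sum over all i,j of A_{ij} * B_{ij}.
Row 1: 9*-1=-9, -4*5=-20, -2*-3=6 => row sum = -23
Row 2: 5*-6=-30, -8*9=-72, -3*2=-6 => row sum = -108
Row 3: 2*5=10, -8*-6=48, -9*-7=63 => row sum = 121
Total = -23 + -108 + 121 = -10

-10


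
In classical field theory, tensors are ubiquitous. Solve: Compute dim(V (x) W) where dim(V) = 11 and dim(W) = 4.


The dimension of a tensor product is the product of dimensions.
dim(V) = 11, dim(W) = 4
dim(V (x) W) = 11 * 4 = 44

44


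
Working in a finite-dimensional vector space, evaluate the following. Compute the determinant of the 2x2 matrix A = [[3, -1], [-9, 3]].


For a 2x2 matrix [[a, b], [c, d]], det = a*d - b*c.
a = 3, b = -1, c = -9, d = 3
a*d = 3 * 3 = 9
b*c = -1 * -9 = 9
det = 9 - 9 = 0

0


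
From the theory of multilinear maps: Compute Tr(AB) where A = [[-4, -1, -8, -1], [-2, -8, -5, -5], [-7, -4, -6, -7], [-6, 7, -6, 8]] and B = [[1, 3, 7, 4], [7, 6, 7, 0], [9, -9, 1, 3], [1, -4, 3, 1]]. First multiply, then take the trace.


Tr(AB) = sum_i (AB)_{ii} where (AB)_{ii} = sum_k A_{ik} B_{ki}.
(AB)_{11} = -4*1 + -1*7 + -8*9 + -1*1 = -84
(AB)_{22} = -2*3 + -8*6 + -5*-9 + -5*-4 = 11
(AB)_{33} = -7*7 + -4*7 + -6*1 + -7*3 = -104
(AB)_{44} = -6*4 + 7*0 + -6*3 + 8*1 = -34
Tr(AB) = -84 + 11 + -104 + -34 = -211

-211


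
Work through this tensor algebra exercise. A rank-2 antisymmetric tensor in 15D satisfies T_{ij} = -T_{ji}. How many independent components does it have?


An antisymmetric rank-2 tensor satisfies A_{ij} = -A_{ji}, so diagonal entries are zero.
The independent components are the upper-triangular entries: C(n, 2) = n(n-1)/2.
n = 15
C(15, 2) = 15 * 14 / 2 = 210 / 2 = 105

105


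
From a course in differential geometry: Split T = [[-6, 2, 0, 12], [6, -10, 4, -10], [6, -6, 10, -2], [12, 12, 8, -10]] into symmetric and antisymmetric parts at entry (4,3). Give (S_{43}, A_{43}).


T_{43} = 8
T_{34} = -2
S_{43} = (8 + -2)/2 = 6/2 = 3
A_{43} = (8 - -2)/2 = 10/2 = 5
Check: S + A = 3 + 5 = 8 = T_{43}.

(3, 5)


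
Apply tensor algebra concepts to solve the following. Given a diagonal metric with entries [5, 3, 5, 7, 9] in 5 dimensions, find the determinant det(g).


For a diagonal metric, the determinant is the product of diagonal entries.
Diagonal entries: 5, 3, 5, 7, 9
det(g) = 5 * 3 * 5 * 7 * 9 = 4725

4725


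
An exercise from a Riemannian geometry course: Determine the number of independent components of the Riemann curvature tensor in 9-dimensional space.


The Riemann tensor in d dimensions has d^2(d^2 - 1)/12 independent components.
d = 9, so d^2 = 81
d^2 - 1 = 80
d^2(d^2 - 1) = 81 * 80 = 6480
Divide by 12: 6480 / 12 = 540

540


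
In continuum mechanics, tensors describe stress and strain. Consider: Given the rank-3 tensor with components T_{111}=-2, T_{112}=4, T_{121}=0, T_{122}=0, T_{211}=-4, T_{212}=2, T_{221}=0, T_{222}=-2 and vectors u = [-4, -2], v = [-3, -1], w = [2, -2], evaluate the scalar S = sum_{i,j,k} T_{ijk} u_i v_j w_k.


S = sum over i,j,k of T_{ijk} u_i v_j w_k. Expanding all 8 terms:
T_{111}*u_1*v_1*w_1 = -2*-4*-3*2 = -48  (running total: -48)
T_{112}*u_1*v_1*w_2 = 4*-4*-3*-2 = -96  (running total: -144)
T_{121}*u_1*v_2*w_1 = 0*-4*-1*2 = 0  (running total: -144)
T_{122}*u_1*v_2*w_2 = 0*-4*-1*-2 = 0  (running total: -144)
T_{211}*u_2*v_1*w_1 = -4*-2*-3*2 = -48  (running total: -192)
T_{212}*u_2*v_1*w_2 = 2*-2*-3*-2 = -24  (running total: -216)
T_{221}*u_2*v_2*w_1 = 0*-2*-1*2 = 0  (running total: -216)
T_{222}*u_2*v_2*w_2 = -2*-2*-1*-2 = 8  (running total: -208)
S = -208

-208


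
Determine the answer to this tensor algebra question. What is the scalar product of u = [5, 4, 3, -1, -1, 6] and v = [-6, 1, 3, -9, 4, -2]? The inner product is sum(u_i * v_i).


The inner product u . v = sum of u_i * v_i.
Term-by-term: 5 * -6, 4 * 1, 3 * 3, -1 * -9, -1 * 4, 6 * -2
Products: -30, 4, 9, 9, -4, -12
Sum = -30 + 4 + 9 + 9 + -4 + -12 = -24

-24


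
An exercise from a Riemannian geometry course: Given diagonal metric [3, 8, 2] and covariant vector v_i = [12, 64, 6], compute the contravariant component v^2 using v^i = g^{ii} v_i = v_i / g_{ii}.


To raise an index with a diagonal metric: v^i = v_i / g_{ii}.
For index 2: v_2 = 64, g_{22} = 8
v^2 = 64 / 8 = 8

8


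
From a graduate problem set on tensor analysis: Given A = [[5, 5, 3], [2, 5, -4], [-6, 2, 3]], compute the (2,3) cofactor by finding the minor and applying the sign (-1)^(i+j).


To find cofactor C_{23}, delete row 2 and column 3.
The resulting 2x2 submatrix is: [[5, 5], [-6, 2]]
Minor M_{23} = 5*2 - 5*-6
  = 10 - -30 = 40
Sign = (-1)^(2+3) = (-1)^5 = -1
Cofactor C_{23} = -1 * 40 = -40

-40


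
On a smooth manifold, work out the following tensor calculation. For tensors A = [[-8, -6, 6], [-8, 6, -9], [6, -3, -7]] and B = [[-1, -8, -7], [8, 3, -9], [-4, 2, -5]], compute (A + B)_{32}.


Tensor addition is component-wise: (A + B)_{ij} = A_{ij} + B_{ij}.
A_{32} = -3
B_{32} = 2
(A + B)_{32} = -3 + 2 = -1

-1


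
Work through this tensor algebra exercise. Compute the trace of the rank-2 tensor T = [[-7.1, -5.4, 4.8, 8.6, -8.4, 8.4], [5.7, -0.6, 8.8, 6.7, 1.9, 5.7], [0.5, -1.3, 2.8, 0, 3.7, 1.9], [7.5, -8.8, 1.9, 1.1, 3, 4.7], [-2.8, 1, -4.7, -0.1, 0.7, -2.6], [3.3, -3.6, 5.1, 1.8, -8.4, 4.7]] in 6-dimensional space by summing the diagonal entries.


The contraction (trace) of a rank-2 tensor is the sum of its diagonal elements.
Diagonal entries: A[1,1] = -7.1, A[2,2] = -0.6, A[3,3] = 2.8, A[4,4] = 1.1, A[5,5] = 0.7, A[6,6] = 4.7
Tr(A) = -7.1 + -0.6 + 2.8 + 1.1 + 0.7 + 4.7 = 1.6

1.6


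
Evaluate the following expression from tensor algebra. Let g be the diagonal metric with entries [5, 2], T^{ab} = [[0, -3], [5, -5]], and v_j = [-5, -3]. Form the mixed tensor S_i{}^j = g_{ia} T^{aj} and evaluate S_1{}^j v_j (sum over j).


Step 1: lower the first index. For a diagonal metric, g_{ia} T^{aj} = g_{ii} T^{ij} (no sum on i).
g_{11} = 5
S_1{}^1 = 5 * T^{11} = 5 * 0 = 0
S_1{}^2 = 5 * T^{12} = 5 * -3 = -15
Step 2: contract S_1{}^j with v_j.
S_1{}^1 * v_1 = 0 * -5 = 0
S_1{}^2 * v_2 = -15 * -3 = 45
Result = 0 + 45 = 45

45


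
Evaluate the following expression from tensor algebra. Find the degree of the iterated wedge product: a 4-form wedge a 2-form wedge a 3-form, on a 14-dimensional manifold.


The degree of a wedge product is the sum of the degrees of the individual forms.
Degrees: 4, 2, 3
Total degree = 4 + 2 + 3 = 9

9


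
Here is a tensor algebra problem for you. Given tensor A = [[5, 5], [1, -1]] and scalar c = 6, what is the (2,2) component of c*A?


Scalar multiplication: (cA)_{ij} = c * A_{ij}.
c = 6
A_{22} = -1
(cA)_{22} = 6 * -1 = -6

-6


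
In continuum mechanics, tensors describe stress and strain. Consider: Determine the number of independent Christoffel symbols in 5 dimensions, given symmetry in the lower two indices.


Christoffel symbols Gamma^k_{ij} are symmetric in i,j, so there are d * d(d+1)/2 independent symbols.
d = 5
d(d+1)/2 = 5 * 6 / 2 = 15
Total = 5 * 15 = 75

75


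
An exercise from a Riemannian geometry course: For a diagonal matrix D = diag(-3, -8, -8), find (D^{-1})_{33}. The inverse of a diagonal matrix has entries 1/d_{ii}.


For a diagonal matrix, the inverse has entries (D^{-1})_{ii} = 1/d_{ii}.
The diagonal entries are: d_{11} = -3, d_{22} = -8, d_{33} = -8
We need (D^{-1})_{33} = 1/d_{33} = 1/-8 = -1/8

-1/8


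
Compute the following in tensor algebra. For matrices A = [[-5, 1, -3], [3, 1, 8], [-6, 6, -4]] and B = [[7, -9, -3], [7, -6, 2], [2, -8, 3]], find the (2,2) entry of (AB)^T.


(AB)^T_{ij} = (AB)_{ji} = sum_k A_{jk} B_{ki}.
For i=2, j=2 we need (AB)_{22}:
A_{21} * B_{12} = 3 * -9 = -27
A_{22} * B_{22} = 1 * -6 = -6
A_{23} * B_{32} = 8 * -8 = -64
Sum = -27 + -6 + -64 = -97

-97


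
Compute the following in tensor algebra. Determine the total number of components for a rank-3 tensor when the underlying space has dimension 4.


The number of components of a rank-r tensor in d dimensions is d^r.
Here d = 4 and r = 3.
4^3 = 64

64


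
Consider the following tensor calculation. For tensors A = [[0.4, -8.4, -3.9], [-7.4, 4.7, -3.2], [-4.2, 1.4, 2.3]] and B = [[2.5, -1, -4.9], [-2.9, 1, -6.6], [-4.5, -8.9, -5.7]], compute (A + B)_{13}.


Tensor addition is component-wise: (A + B)_{ij} = A_{ij} + B_{ij}.
A_{13} = -3.9
B_{13} = -4.9
(A + B)_{13} = -3.9 + -4.9 = -8.8

-8.8


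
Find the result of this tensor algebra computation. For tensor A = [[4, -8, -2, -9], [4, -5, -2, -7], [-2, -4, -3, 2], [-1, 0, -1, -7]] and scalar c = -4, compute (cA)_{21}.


Scalar multiplication: (cA)_{ij} = c * A_{ij}.
c = -4
A_{21} = 4
(cA)_{21} = -4 * 4 = -16

-16


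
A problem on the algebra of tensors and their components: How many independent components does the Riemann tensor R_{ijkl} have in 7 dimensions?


The Riemann tensor in d dimensions has d^2(d^2 - 1)/12 independent components.
d = 7, so d^2 = 49
d^2 - 1 = 48
d^2(d^2 - 1) = 49 * 48 = 2352
Divide by 12: 2352 / 12 = 196

196


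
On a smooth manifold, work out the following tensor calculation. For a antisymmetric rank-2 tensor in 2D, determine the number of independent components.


A antisymmetric rank-2 tensor in d dimensions has d(d-1)/2 independent components.
d = 2
d(d-1)/2 = 2 * 1 / 2 = 2 / 2 = 1

1


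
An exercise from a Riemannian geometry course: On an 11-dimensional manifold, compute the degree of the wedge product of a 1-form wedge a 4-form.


The degree of a wedge product is the sum of the degrees of the individual forms.
Degrees: 1, 4
Total degree = 1 + 4 = 5

5


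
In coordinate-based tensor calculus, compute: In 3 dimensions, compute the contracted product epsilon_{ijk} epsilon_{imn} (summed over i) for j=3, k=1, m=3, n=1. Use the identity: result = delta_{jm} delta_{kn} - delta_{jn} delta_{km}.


Using the identity: epsilon_{ijk} epsilon_{imn} = delta_{jm} delta_{kn} - delta_{jn} delta_{km}.
delta_{33} = 1
delta_{11} = 1
delta_{31} = 0
delta_{13} = 0
Result = 1 * 1 - 0 * 0 = 1 - 0 = 1

1


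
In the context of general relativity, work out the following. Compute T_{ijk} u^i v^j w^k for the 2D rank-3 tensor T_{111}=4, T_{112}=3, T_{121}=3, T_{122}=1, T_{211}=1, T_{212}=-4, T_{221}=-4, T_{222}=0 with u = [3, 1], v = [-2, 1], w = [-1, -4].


S = sum over i,j,k of T_{ijk} u_i v_j w_k. Expanding all 8 terms:
T_{111}*u_1*v_1*w_1 = 4*3*-2*-1 = 24  (running total: 24)
T_{112}*u_1*v_1*w_2 = 3*3*-2*-4 = 72  (running total: 96)
T_{121}*u_1*v_2*w_1 = 3*3*1*-1 = -9  (running total: 87)
T_{122}*u_1*v_2*w_2 = 1*3*1*-4 = -12  (running total: 75)
T_{211}*u_2*v_1*w_1 = 1*1*-2*-1 = 2  (running total: 77)
T_{212}*u_2*v_1*w_2 = -4*1*-2*-4 = -32  (running total: 45)
T_{221}*u_2*v_2*w_1 = -4*1*1*-1 = 4  (running total: 49)
T_{222}*u_2*v_2*w_2 = 0*1*1*-4 = 0  (running total: 49)
S = 49

49


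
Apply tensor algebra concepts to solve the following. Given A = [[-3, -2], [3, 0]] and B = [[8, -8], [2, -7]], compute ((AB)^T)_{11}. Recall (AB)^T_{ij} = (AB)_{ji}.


(AB)^T_{ij} = (AB)_{ji} = sum_k A_{jk} B_{ki}.
For i=1, j=1 we need (AB)_{11}:
A_{11} * B_{11} = -3 * 8 = -24
A_{12} * B_{21} = -2 * 2 = -4
Sum = -24 + -4 = -28

-28


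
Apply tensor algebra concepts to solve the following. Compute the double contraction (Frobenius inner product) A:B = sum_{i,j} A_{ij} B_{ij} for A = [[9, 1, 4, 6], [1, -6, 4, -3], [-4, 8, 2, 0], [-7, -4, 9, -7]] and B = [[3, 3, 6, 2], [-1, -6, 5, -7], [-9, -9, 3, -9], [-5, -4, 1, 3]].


A:B = sum over all i,j of A_{ij} * B_{ij}.
Row 1: 9*3=27, 1*3=3, 4*6=24, 6*2=12 => row sum = 66
Row 2: 1*-1=-1, -6*-6=36, 4*5=20, -3*-7=21 => row sum = 76
Row 3: -4*-9=36, 8*-9=-72, 2*3=6, 0*-9=0 => row sum = -30
Row 4: -7*-5=35, -4*-4=16, 9*1=9, -7*3=-21 => row sum = 39
Total = 66 + 76 + -30 + 39 = 151

151


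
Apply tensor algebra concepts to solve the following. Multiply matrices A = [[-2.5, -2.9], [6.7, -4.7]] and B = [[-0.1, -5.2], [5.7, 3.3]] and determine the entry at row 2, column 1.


(AB)_{ij} = sum_k A_{ik} B_{kj}.
For i=2, j=1:
A_{21} * B_{11} = 6.7 * -0.1 = -0.67
A_{22} * B_{21} = -4.7 * 5.7 = -26.79
Sum = -0.67 + -26.79 = -27.46

-27.46


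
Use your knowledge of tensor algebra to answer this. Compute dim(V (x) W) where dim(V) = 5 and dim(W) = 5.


The dimension of a tensor product is the product of dimensions.
dim(V) = 5, dim(W) = 5
dim(V (x) W) = 5 * 5 = 25

25


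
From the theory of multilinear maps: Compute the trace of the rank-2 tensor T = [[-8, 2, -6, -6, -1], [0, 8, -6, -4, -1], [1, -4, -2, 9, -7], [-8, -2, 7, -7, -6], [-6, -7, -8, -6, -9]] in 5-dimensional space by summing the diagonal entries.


The contraction (trace) of a rank-2 tensor is the sum of its diagonal elements.
Diagonal entries: A[1,1] = -8, A[2,2] = 8, A[3,3] = -2, A[4,4] = -7, A[5,5] = -9
Tr(A) = -8 + 8 + -2 + -7 + -9 = -18

-18


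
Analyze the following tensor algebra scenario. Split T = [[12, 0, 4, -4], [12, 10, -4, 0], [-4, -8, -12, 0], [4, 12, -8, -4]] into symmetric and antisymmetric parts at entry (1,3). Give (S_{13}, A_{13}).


T_{13} = 4
T_{31} = -4
S_{13} = (4 + -4)/2 = 0/2 = 0
A_{13} = (4 - -4)/2 = 8/2 = 4
Check: S + A = 0 + 4 = 4 = T_{13}.

(0, 4)


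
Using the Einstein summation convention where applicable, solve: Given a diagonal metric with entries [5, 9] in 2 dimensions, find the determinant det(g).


For a diagonal metric, the determinant is the product of diagonal entries.
Diagonal entries: 5, 9
det(g) = 5 * 9 = 45

45


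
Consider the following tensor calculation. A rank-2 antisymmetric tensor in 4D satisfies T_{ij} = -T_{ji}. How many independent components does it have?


An antisymmetric rank-2 tensor satisfies A_{ij} = -A_{ji}, so diagonal entries are zero.
The independent components are the upper-triangular entries: C(n, 2) = n(n-1)/2.
n = 4
C(4, 2) = 4 * 3 / 2 = 12 / 2 = 6

6


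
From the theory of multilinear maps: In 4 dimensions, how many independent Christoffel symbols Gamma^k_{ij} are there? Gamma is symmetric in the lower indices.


Christoffel symbols Gamma^k_{ij} are symmetric in i,j, so there are d * d(d+1)/2 independent symbols.
d = 4
d(d+1)/2 = 4 * 5 / 2 = 10
Total = 4 * 10 = 40

40


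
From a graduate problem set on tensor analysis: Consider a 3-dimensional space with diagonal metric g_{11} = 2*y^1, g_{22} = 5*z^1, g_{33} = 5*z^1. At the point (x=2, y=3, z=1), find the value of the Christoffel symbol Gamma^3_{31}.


For a diagonal metric, Gamma^k_{ij} = (1/2) g^{kk} (dg_{ik}/dx_j + dg_{jk}/dx_i - dg_{ij}/dx_k).
The metric is diagonal, so g_{ab} = 0 for a != b.
At the given point: g_{11} = 6, g_{22} = 5, g_{33} = 5
g^{33} = 1/5
dg_{33}/dx_1 = dg_{33}/dx_1 = 0
dg_{13}/dx_3 = 0 (off-diagonal)
dg_{31}/dx_3 = 0 (off-diagonal)
Numerator = 0 + 0 - 0 = 0
Gamma^3_{31} = 0 / (2 * 5) = 0

0


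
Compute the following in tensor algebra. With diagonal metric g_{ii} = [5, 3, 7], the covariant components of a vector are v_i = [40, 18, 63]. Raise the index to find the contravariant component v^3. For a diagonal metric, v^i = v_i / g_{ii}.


To raise an index with a diagonal metric: v^i = v_i / g_{ii}.
For index 3: v_3 = 63, g_{33} = 7
v^3 = 63 / 7 = 9

9


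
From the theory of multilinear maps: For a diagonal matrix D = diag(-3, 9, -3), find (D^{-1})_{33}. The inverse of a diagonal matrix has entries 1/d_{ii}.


For a diagonal matrix, the inverse has entries (D^{-1})_{ii} = 1/d_{ii}.
The diagonal entries are: d_{11} = -3, d_{22} = 9, d_{33} = -3
We need (D^{-1})_{33} = 1/d_{33} = 1/-3 = -1/3

-1/3


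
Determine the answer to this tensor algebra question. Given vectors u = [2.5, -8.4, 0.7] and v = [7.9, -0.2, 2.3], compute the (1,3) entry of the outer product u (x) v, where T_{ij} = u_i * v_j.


The outer product entry T_{ij} = u_i * v_j.
We need i=1, j=3.
u_1 = 2.5, v_3 = 2.3
T_{1,3} = 2.5 * 2.3 = 5.75

5.75


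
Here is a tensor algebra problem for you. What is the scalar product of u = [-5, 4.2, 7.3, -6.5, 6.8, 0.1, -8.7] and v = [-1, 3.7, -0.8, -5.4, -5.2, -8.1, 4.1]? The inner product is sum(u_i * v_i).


The inner product u . v = sum of u_i * v_i.
Term-by-term: -5 * -1, 4.2 * 3.7, 7.3 * -0.8, -6.5 * -5.4, 6.8 * -5.2, 0.1 * -8.1, -8.7 * 4.1
Products: 5, 15.54, -5.84, 35.1, -35.36, -0.81, -35.67
Sum = 5 + 15.54 + -5.84 + 35.1 + -35.36 + -0.81 + -35.67 = -22.04

-22.04


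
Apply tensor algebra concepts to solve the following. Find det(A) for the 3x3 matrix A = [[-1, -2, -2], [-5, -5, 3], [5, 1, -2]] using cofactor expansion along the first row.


Expanding along the first row, det(A) = a11*M_11 - a12*M_12 + a13*M_13, where M_1j is the (1,j) minor.
Minor M_11 = -5*-2 - 3*1 = 7
Minor M_12 = -5*-2 - 3*5 = -5
Minor M_13 = -5*1 - -5*5 = 20
det = -1*(7) - -2*(-5) + -2*(20)
    = -7 - 10 + -40
    = -57

-57


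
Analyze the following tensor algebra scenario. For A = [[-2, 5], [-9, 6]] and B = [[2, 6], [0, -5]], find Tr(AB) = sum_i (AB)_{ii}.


Tr(AB) = sum_i (AB)_{ii} where (AB)_{ii} = sum_k A_{ik} B_{ki}.
(AB)_{11} = -2*2 + 5*0 = -4
(AB)_{22} = -9*6 + 6*-5 = -84
Tr(AB) = -4 + -84 = -88

-88


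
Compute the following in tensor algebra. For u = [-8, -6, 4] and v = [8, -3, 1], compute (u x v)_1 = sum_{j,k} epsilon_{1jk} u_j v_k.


(u x v)_1 = sum_{j,k} epsilon_{1jk} u_j v_k. Only permutations of (1,2,3) contribute; the two non-zero terms are:
eps_{123} u_2 v_3 = 1 * -6 * 1 = -6
eps_{132} u_3 v_2 = -1 * 4 * -3 = 12
(u x v)_1 = 6

6


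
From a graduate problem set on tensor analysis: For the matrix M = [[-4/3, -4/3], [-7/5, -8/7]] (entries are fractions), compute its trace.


The trace is the sum of diagonal entries.
Diagonal: M[1,1] = -4/3, M[2,2] = -8/7
Tr(M) = -4/3 + -8/7
Computing step by step:
After adding M[1,1]: -4/3
After adding M[2,2]: -52/21
Tr(M) = -52/21

-52/21


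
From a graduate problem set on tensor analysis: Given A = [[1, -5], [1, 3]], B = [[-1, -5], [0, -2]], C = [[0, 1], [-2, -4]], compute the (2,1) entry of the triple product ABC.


(ABC)_{21} = sum_m (AB)_{2m} C_{m1}. First compute row 2 of AB.
(AB)_{21} = 1*-1 + 3*0 = -1
(AB)_{22} = 1*-5 + 3*-2 = -11
Now contract with column 1 of C:
(AB)_{21} * C_{11} = -1 * 0 = 0
(AB)_{22} * C_{21} = -11 * -2 = 22
(ABC)_{21} = 0 + 22 = 22

22


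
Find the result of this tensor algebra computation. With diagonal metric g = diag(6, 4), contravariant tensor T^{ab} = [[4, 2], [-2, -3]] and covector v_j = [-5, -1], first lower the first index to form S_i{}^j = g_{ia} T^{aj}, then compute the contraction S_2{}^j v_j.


Step 1: lower the first index. For a diagonal metric, g_{ia} T^{aj} = g_{ii} T^{ij} (no sum on i).
g_{22} = 4
S_2{}^1 = 4 * T^{21} = 4 * -2 = -8
S_2{}^2 = 4 * T^{22} = 4 * -3 = -12
Step 2: contract S_2{}^j with v_j.
S_2{}^1 * v_1 = -8 * -5 = 40
S_2{}^2 * v_2 = -12 * -1 = 12
Result = 40 + 12 = 52

52


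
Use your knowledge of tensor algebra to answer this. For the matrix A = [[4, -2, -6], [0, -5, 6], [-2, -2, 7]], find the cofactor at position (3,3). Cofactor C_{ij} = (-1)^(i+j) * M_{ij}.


To find cofactor C_{33}, delete row 3 and column 3.
The resulting 2x2 submatrix is: [[4, -2], [0, -5]]
Minor M_{33} = 4*-5 - -2*0
  = -20 - 0 = -20
Sign = (-1)^(3+3) = (-1)^6 = 1
Cofactor C_{33} = 1 * -20 = -20

-20
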